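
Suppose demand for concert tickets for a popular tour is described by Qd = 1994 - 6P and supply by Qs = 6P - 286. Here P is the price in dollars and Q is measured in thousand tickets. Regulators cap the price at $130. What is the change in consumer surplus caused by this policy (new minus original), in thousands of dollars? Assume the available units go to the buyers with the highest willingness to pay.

In a free market, 1994 - 6P = 6P - 286 gives the equilibrium P* = 190, Q* = 854.
Because the ceiling (130) lies below the market-clearing price, it is binding.
At P = 130: Qd = 1994 - 6·130 = 1214 and Qs = 6·130 - 286 = 494.
Consumer surplus without the control is ½ · (997/3 - 190) · 854 = 182329/3.
With the ceiling, 494 units are sold at 130 (assume they go to the highest-value buyers). The demand price at Q = 494 is 250, so CS = ½ · [(997/3 - 130) + (250 - 130)] · 494 = 238849/3.
Change in consumer surplus = 238849/3 - 182329/3 = 18840.

18840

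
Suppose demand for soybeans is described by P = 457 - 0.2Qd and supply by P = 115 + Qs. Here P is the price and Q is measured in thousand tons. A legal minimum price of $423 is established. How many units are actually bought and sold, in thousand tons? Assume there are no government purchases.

Rearranging demand gives Qd = 2285 - 5P; rearranging supply gives Qs = P - 115. Setting quantity demanded equal to quantity supplied, 2285 - 5P = P - 115, gives P* = 400 and Q* = 285.
The floor of 423 is above the equilibrium price 400, so it binds.
At P = 423: Qd = 2285 - 5·423 = 170 and Qs = 423 - 115 = 308.
The quantity actually transacted is the short side, demand: 170.

170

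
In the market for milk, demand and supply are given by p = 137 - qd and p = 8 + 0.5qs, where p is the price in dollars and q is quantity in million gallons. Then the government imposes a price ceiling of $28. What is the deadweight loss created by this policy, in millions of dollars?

Rearranging demand gives qd = 137 - p; rearranging supply gives qs = 2p - 16. Equilibrium: 137 - p = 2p - 16, so 153 = 3p and p* = 51, q* = 86.
Because the ceiling (28) lies below the market-clearing price, it is binding.
At p = 28: qd = 137 - 28 = 109 and qs = 2·28 - 16 = 40.
Quantity traded falls to 40. At q = 40 the demand price is 137 - 40 = 97 and the supply price is (16 + 40)/2 = 28.
Deadweight loss = ½ · (97 - 28) · (86 - 40) = ½ · 69 · 46 = 1587.

1587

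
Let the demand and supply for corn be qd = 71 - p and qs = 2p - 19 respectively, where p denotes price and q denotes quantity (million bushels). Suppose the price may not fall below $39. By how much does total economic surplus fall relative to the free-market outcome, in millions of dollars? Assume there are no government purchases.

60.75

Setting quantity demanded equal to quantity supplied, 71 - p = 2p - 19, gives p* = 30 and q* = 41.
Since 39 > 30, the floor is binding.
At p = 39: qd = 71 - 39 = 32 and qs = 2·39 - 19 = 59.
Quantity traded falls to 32. At q = 32 the demand price is 71 - 32 = 39 and the supply price is (19 + 32)/2 = 25.5.
Deadweight loss = ½ · (39 - 25.5) · (41 - 32) = ½ · 13.5 · 9 = 60.75.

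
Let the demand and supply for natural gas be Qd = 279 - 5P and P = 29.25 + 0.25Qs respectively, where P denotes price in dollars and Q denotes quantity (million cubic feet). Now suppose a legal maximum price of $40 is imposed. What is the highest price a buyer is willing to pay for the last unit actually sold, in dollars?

Rearranging supply gives Qs = 4P - 117. Setting quantity demanded equal to quantity supplied, 279 - 5P = 4P - 117, gives P* = 44 and Q* = 59.
The ceiling of 40 is below the equilibrium price 44, so it binds.
At P = 40: Qd = 279 - 5·40 = 79 and Qs = 4·40 - 117 = 43.
Only 43 units reach the market. On the demand curve, the marginal buyer's willingness to pay at Q = 43 is (279 - 43)/5 = 47.2.

47.2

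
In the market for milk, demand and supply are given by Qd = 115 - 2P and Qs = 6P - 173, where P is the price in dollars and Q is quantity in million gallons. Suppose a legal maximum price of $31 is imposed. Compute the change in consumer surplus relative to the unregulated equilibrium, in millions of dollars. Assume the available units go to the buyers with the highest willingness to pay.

Setting quantity demanded equal to quantity supplied, 115 - 2P = 6P - 173, gives P* = 36 and Q* = 43.
Because the ceiling (31) lies below the market-clearing price, it is binding.
At P = 31: Qd = 115 - 2·31 = 53 and Qs = 6·31 - 173 = 13.
Consumer surplus without the control is ½ · (57.5 - 36) · 43 = 462.25.
With the ceiling, 13 units are sold at 31 (assume they go to the highest-value buyers). The demand price at Q = 13 is 51, so CS = ½ · [(57.5 - 31) + (51 - 31)] · 13 = 302.25.
Change in consumer surplus = 302.25 - 462.25 = -160.

-160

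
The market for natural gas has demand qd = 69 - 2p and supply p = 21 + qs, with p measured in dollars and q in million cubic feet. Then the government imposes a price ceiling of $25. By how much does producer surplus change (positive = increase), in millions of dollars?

Rearranging supply gives qs = p - 21. Equilibrium: 69 - 2p = p - 21, so 90 = 3p and p* = 30, q* = 9.
Since 25 < 30, the ceiling is binding.
At p = 25: qd = 69 - 2·25 = 19 and qs = 25 - 21 = 4.
Producer surplus without the control is ½ · (30 - 21) · 9 = 40.5.
With the ceiling, producers sell 4 units at 25, so PS = ½ · (25 - 21) · 4 = 8.
Change in producer surplus = 8 - 40.5 = -32.5.

-32.5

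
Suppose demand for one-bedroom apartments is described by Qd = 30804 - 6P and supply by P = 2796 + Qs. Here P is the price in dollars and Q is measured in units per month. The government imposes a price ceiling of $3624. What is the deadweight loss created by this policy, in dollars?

Rearranging supply gives Qs = P - 2796. In a free market, 30804 - 6P = P - 2796 gives the equilibrium P* = 4800, Q* = 2004.
The ceiling of 3624 is below the equilibrium price 4800, so it binds.
At P = 3624: Qd = 30804 - 6·3624 = 9060 and Qs = 3624 - 2796 = 828.
Quantity traded falls to 828. At Q = 828 the demand price is (30804 - 828)/6 = 4996 and the supply price is 2796 + 828 = 3624.
Deadweight loss = ½ · (4996 - 3624) · (2004 - 828) = ½ · 1372 · 1176 = 806736.

806736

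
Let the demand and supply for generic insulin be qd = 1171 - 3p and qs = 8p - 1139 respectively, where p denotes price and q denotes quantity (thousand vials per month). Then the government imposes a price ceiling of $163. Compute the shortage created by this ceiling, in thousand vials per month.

517

Setting quantity demanded equal to quantity supplied, 1171 - 3p = 8p - 1139, gives p* = 210 and q* = 541.
The ceiling of 163 is below the equilibrium price 210, so it binds.
At p = 163: qd = 1171 - 3·163 = 682 and qs = 8·163 - 1139 = 165.
Shortage = qd - qs = 682 - 165 = 517.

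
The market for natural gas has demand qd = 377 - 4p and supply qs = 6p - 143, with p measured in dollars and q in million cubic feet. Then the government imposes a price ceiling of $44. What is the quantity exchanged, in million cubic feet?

Without the control the market clears where 377 - 4p = 6p - 143, i.e. p* = 52 and q* = 169.
Because the ceiling (44) lies below the market-clearing price, it is binding.
At p = 44: qd = 377 - 4·44 = 201 and qs = 6·44 - 143 = 121.
The quantity actually transacted is the short side, supply: 121.

121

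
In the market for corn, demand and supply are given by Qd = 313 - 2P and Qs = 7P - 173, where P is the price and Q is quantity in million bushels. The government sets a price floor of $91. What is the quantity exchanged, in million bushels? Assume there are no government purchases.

Without the control the market clears where 313 - 2P = 7P - 173, i.e. P* = 54 and Q* = 205.
Because the floor (91) lies above the market-clearing price, it is binding.
At P = 91: Qd = 313 - 2·91 = 131 and Qs = 7·91 - 173 = 464.
The quantity actually transacted is the short side, demand: 131.

131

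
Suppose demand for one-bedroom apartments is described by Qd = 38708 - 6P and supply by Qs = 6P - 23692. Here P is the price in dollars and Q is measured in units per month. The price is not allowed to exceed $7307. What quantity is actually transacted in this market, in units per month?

7508

In a free market, 38708 - 6P = 6P - 23692 gives the equilibrium P* = 5200, Q* = 7508.
Since 7307 is above P* = 5200, the ceiling does not bind and the free-market outcome prevails.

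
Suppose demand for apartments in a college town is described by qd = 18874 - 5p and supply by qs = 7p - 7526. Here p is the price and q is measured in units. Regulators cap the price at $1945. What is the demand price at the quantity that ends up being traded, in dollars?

2557

Without the control the market clears where 18874 - 5p = 7p - 7526, i.e. p* = 2200 and q* = 7874.
Since 1945 < 2200, the ceiling is binding.
At p = 1945: qd = 18874 - 5·1945 = 9149 and qs = 7·1945 - 7526 = 6089.
Only 6089 units reach the market. On the demand curve, the marginal buyer's willingness to pay at q = 6089 is (18874 - 6089)/5 = 2557.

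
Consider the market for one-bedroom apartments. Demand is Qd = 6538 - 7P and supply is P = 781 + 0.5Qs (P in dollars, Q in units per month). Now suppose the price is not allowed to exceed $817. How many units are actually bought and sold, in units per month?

72

Rearranging supply gives Qs = 2P - 1562. In a free market, 6538 - 7P = 2P - 1562 gives the equilibrium P* = 900, Q* = 238.
Because the ceiling (817) lies below the market-clearing price, it is binding.
At P = 817: Qd = 6538 - 7·817 = 819 and Qs = 2·817 - 1562 = 72.
The quantity actually transacted is the short side, supply: 72.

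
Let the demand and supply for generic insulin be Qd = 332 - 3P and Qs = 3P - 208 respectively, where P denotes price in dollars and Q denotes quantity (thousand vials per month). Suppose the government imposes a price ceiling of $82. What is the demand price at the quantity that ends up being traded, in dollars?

Setting quantity demanded equal to quantity supplied, 332 - 3P = 3P - 208, gives P* = 90 and Q* = 62.
The ceiling of 82 is below the equilibrium price 90, so it binds.
At P = 82: Qd = 332 - 3·82 = 86 and Qs = 3·82 - 208 = 38.
Only 38 units reach the market. On the demand curve, the marginal buyer's willingness to pay at Q = 38 is (332 - 38)/3 = 98.

98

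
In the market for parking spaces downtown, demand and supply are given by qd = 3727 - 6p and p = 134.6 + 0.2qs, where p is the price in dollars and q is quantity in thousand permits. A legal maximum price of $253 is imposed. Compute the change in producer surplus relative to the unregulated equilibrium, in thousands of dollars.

-141046.5

Rearranging supply gives qs = 5p - 673. Equilibrium: 3727 - 6p = 5p - 673, so 4400 = 11p and p* = 400, q* = 1327.
The ceiling of 253 is below the equilibrium price 400, so it binds.
At p = 253: qd = 3727 - 6·253 = 2209 and qs = 5·253 - 673 = 592.
Producer surplus without the control is ½ · (400 - 134.6) · 1327 = 176092.9.
With the ceiling, producers sell 592 units at 253, so PS = ½ · (253 - 134.6) · 592 = 35046.4.
Change in producer surplus = 35046.4 - 176092.9 = -141046.5.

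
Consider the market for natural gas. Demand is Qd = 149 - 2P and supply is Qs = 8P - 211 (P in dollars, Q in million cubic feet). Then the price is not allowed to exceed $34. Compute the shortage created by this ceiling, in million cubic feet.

20

Equilibrium: 149 - 2P = 8P - 211, so 360 = 10P and P* = 36, Q* = 77.
The ceiling of 34 is below the equilibrium price 36, so it binds.
At P = 34: Qd = 149 - 2·34 = 81 and Qs = 8·34 - 211 = 61.
Shortage = Qd - Qs = 81 - 61 = 20.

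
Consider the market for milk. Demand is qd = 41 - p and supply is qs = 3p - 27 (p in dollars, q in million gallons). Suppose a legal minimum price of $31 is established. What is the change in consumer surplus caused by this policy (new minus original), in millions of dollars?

In a free market, 41 - p = 3p - 27 gives the equilibrium p* = 17, q* = 24.
Because the floor (31) lies above the market-clearing price, it is binding.
At p = 31: qd = 41 - 31 = 10 and qs = 3·31 - 27 = 66.
Consumer surplus without the control is ½ · (41 - 17) · 24 = 288.
With the floor, consumers buy 10 units at 31, so CS = ½ · (41 - 31) · 10 = 50.
Change in consumer surplus = 50 - 288 = -238.

-238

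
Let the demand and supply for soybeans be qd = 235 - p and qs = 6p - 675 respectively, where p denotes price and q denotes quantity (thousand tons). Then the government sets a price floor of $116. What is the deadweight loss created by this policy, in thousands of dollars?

0

Setting quantity demanded equal to quantity supplied, 235 - p = 6p - 675, gives p* = 130 and q* = 105.
The floor of 116 is below the equilibrium price 130, so it is not binding; the market clears at p* = 130, q* = 105.
Since the control does not bind, no trades are prevented and deadweight loss is zero.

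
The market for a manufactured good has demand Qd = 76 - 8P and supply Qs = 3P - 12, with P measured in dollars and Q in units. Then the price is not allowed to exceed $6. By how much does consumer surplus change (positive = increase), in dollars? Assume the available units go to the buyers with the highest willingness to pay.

Without the control the market clears where 76 - 8P = 3P - 12, i.e. P* = 8 and Q* = 12.
Because the ceiling (6) lies below the market-clearing price, it is binding.
At P = 6: Qd = 76 - 8·6 = 28 and Qs = 3·6 - 12 = 6.
Consumer surplus without the control is ½ · (9.5 - 8) · 12 = 9.
With the ceiling, 6 units are sold at 6 (assume they go to the highest-value buyers). The demand price at Q = 6 is 8.75, so CS = ½ · [(9.5 - 6) + (8.75 - 6)] · 6 = 18.75.
Change in consumer surplus = 18.75 - 9 = 9.75.

9.75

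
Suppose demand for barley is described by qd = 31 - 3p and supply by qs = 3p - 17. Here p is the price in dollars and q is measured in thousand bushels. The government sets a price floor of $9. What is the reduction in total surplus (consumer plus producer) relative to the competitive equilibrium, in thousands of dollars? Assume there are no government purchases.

Equilibrium: 31 - 3p = 3p - 17, so 48 = 6p and p* = 8, q* = 7.
Since 9 > 8, the floor is binding.
At p = 9: qd = 31 - 3·9 = 4 and qs = 3·9 - 17 = 10.
Quantity traded falls to 4. At q = 4 the demand price is (31 - 4)/3 = 9 and the supply price is (17 + 4)/3 = 7.
Deadweight loss = ½ · (9 - 7) · (7 - 4) = ½ · 2 · 3 = 3.

3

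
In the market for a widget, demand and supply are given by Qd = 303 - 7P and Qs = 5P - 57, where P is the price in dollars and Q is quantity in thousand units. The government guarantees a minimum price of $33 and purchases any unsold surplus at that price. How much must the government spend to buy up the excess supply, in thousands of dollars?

Equilibrium: 303 - 7P = 5P - 57, so 360 = 12P and P* = 30, Q* = 93.
The floor of 33 is above the equilibrium price 30, so it binds.
At P = 33: Qd = 303 - 7·33 = 72 and Qs = 5·33 - 57 = 108.
Surplus = Qs - Qd = 36.
Government expenditure = surplus × support price = 36 × 33 = 1188.

1188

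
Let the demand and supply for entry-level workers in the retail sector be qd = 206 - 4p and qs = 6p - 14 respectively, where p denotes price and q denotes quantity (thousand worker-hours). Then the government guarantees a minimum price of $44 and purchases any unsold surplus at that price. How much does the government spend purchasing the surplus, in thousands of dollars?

9680

Setting quantity demanded equal to quantity supplied, 206 - 4p = 6p - 14, gives p* = 22 and q* = 118.
Because the floor (44) lies above the market-clearing price, it is binding.
At p = 44: qd = 206 - 4·44 = 30 and qs = 6·44 - 14 = 250.
Surplus = qs - qd = 220.
Government expenditure = surplus × support price = 220 × 44 = 9680.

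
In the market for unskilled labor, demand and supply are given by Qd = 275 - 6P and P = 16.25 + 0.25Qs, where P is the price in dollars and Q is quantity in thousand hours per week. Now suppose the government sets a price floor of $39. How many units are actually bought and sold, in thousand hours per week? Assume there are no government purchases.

Rearranging supply gives Qs = 4P - 65. Equilibrium: 275 - 6P = 4P - 65, so 340 = 10P and P* = 34, Q* = 71.
Because the floor (39) lies above the market-clearing price, it is binding.
At P = 39: Qd = 275 - 6·39 = 41 and Qs = 4·39 - 65 = 91.
The quantity actually transacted is the short side, demand: 41.

41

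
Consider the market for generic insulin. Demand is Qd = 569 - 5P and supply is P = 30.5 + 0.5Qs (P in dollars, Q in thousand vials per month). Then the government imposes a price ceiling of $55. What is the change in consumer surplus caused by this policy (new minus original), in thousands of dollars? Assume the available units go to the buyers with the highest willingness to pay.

1225

Rearranging supply gives Qs = 2P - 61. In a free market, 569 - 5P = 2P - 61 gives the equilibrium P* = 90, Q* = 119.
The ceiling of 55 is below the equilibrium price 90, so it binds.
At P = 55: Qd = 569 - 5·55 = 294 and Qs = 2·55 - 61 = 49.
Consumer surplus without the control is ½ · (113.8 - 90) · 119 = 1416.1.
With the ceiling, 49 units are sold at 55 (assume they go to the highest-value buyers). The demand price at Q = 49 is 104, so CS = ½ · [(113.8 - 55) + (104 - 55)] · 49 = 2641.1.
Change in consumer surplus = 2641.1 - 1416.1 = 1225.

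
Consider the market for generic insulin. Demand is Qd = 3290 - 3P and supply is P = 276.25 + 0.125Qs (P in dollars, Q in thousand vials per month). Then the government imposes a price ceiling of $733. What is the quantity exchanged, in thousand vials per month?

Rearranging supply gives Qs = 8P - 2210. In a free market, 3290 - 3P = 8P - 2210 gives the equilibrium P* = 500, Q* = 1790.
The ceiling of 733 is above the equilibrium price 500, so it is not binding; the market clears at P* = 500, Q* = 1790.

1790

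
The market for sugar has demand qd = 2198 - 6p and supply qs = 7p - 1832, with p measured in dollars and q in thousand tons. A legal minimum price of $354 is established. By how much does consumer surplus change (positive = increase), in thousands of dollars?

-9064

Equilibrium: 2198 - 6p = 7p - 1832, so 4030 = 13p and p* = 310, q* = 338.
The floor of 354 is above the equilibrium price 310, so it binds.
At p = 354: qd = 2198 - 6·354 = 74 and qs = 7·354 - 1832 = 646.
Consumer surplus without the control is ½ · (1099/3 - 310) · 338 = 28561/3.
With the floor, consumers buy 74 units at 354, so CS = ½ · (1099/3 - 354) · 74 = 1369/3.
Change in consumer surplus = 1369/3 - 28561/3 = -9064.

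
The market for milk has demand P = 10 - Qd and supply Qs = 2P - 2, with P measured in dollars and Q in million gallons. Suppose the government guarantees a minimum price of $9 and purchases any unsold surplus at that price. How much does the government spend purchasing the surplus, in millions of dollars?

Rearranging demand gives Qd = 10 - P. Equilibrium: 10 - P = 2P - 2, so 12 = 3P and P* = 4, Q* = 6.
Since 9 > 4, the floor is binding.
At P = 9: Qd = 10 - 9 = 1 and Qs = 2·9 - 2 = 16.
Surplus = Qs - Qd = 15.
Government expenditure = surplus × support price = 15 × 9 = 135.

135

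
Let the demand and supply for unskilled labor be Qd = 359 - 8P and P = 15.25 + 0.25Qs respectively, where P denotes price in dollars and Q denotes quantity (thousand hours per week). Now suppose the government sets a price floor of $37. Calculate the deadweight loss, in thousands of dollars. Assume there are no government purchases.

48

Rearranging supply gives Qs = 4P - 61. Equilibrium: 359 - 8P = 4P - 61, so 420 = 12P and P* = 35, Q* = 79.
Because the floor (37) lies above the market-clearing price, it is binding.
At P = 37: Qd = 359 - 8·37 = 63 and Qs = 4·37 - 61 = 87.
Quantity traded falls to 63. At Q = 63 the demand price is (359 - 63)/8 = 37 and the supply price is (61 + 63)/4 = 31.
Deadweight loss = ½ · (37 - 31) · (79 - 63) = ½ · 6 · 16 = 48.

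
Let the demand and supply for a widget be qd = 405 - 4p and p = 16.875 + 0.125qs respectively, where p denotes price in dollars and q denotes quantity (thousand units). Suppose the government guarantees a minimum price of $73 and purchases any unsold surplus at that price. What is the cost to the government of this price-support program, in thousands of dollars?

Rearranging supply gives qs = 8p - 135. Without the control the market clears where 405 - 4p = 8p - 135, i.e. p* = 45 and q* = 225.
Since 73 > 45, the floor is binding.
At p = 73: qd = 405 - 4·73 = 113 and qs = 8·73 - 135 = 449.
Surplus = qs - qd = 336.
Government expenditure = surplus × support price = 336 × 73 = 24528.

24528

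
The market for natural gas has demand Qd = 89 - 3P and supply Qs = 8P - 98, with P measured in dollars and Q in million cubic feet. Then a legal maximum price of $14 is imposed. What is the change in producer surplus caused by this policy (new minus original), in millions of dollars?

Setting quantity demanded equal to quantity supplied, 89 - 3P = 8P - 98, gives P* = 17 and Q* = 38.
Since 14 < 17, the ceiling is binding.
At P = 14: Qd = 89 - 3·14 = 47 and Qs = 8·14 - 98 = 14.
Producer surplus without the control is ½ · (17 - 12.25) · 38 = 90.25.
With the ceiling, producers sell 14 units at 14, so PS = ½ · (14 - 12.25) · 14 = 12.25.
Change in producer surplus = 12.25 - 90.25 = -78.

-78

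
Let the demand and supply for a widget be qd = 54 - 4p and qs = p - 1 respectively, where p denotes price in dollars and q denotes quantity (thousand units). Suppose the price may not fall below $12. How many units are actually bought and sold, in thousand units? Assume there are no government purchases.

Without the control the market clears where 54 - 4p = p - 1, i.e. p* = 11 and q* = 10.
Because the floor (12) lies above the market-clearing price, it is binding.
At p = 12: qd = 54 - 4·12 = 6 and qs = 12 - 1 = 11.
The quantity actually transacted is the short side, demand: 6.

6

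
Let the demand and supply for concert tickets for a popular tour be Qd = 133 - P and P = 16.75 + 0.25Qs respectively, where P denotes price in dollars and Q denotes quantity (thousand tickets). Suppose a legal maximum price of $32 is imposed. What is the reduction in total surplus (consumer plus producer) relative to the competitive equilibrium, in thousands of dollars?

Rearranging supply gives Qs = 4P - 67. Without the control the market clears where 133 - P = 4P - 67, i.e. P* = 40 and Q* = 93.
The ceiling of 32 is below the equilibrium price 40, so it binds.
At P = 32: Qd = 133 - 32 = 101 and Qs = 4·32 - 67 = 61.
Quantity traded falls to 61. At Q = 61 the demand price is 133 - 61 = 72 and the supply price is (67 + 61)/4 = 32.
Deadweight loss = ½ · (72 - 32) · (93 - 61) = ½ · 40 · 32 = 640.

640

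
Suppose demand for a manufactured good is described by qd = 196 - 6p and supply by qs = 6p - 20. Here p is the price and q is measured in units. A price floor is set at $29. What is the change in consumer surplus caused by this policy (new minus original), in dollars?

-605

In a free market, 196 - 6p = 6p - 20 gives the equilibrium p* = 18, q* = 88.
Because the floor (29) lies above the market-clearing price, it is binding.
At p = 29: qd = 196 - 6·29 = 22 and qs = 6·29 - 20 = 154.
Consumer surplus without the control is ½ · (98/3 - 18) · 88 = 1936/3.
With the floor, consumers buy 22 units at 29, so CS = ½ · (98/3 - 29) · 22 = 121/3.
Change in consumer surplus = 121/3 - 1936/3 = -605.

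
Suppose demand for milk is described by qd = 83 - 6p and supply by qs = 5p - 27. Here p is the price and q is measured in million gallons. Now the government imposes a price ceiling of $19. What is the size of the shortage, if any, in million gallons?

0

Equilibrium: 83 - 6p = 5p - 27, so 110 = 11p and p* = 10, q* = 23.
The ceiling of 19 is above the equilibrium price 10, so it is not binding; the market clears at p* = 10, q* = 23.
Since the control does not bind, there is no shortage.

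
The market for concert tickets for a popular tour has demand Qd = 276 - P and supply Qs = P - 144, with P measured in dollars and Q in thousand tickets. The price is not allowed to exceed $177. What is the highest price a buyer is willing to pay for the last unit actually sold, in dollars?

243

Equilibrium: 276 - P = P - 144, so 420 = 2P and P* = 210, Q* = 66.
The ceiling of 177 is below the equilibrium price 210, so it binds.
At P = 177: Qd = 276 - 177 = 99 and Qs = 177 - 144 = 33.
Only 33 units reach the market. On the demand curve, the marginal buyer's willingness to pay at Q = 33 is (276 - 33) = 243.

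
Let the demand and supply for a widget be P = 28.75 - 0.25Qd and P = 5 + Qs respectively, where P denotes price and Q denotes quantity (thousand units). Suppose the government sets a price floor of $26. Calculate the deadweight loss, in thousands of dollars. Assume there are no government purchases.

Rearranging demand gives Qd = 115 - 4P; rearranging supply gives Qs = P - 5. Without the control the market clears where 115 - 4P = P - 5, i.e. P* = 24 and Q* = 19.
The floor of 26 is above the equilibrium price 24, so it binds.
At P = 26: Qd = 115 - 4·26 = 11 and Qs = 26 - 5 = 21.
Quantity traded falls to 11. At Q = 11 the demand price is (115 - 11)/4 = 26 and the supply price is 5 + 11 = 16.
Deadweight loss = ½ · (26 - 16) · (19 - 11) = ½ · 10 · 8 = 40.

40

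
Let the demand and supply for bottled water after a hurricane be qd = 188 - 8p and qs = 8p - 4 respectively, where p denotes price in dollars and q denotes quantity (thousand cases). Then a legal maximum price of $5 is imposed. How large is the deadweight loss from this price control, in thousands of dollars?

392

In a free market, 188 - 8p = 8p - 4 gives the equilibrium p* = 12, q* = 92.
Since 5 < 12, the ceiling is binding.
At p = 5: qd = 188 - 8·5 = 148 and qs = 8·5 - 4 = 36.
Quantity traded falls to 36. At q = 36 the demand price is (188 - 36)/8 = 19 and the supply price is (4 + 36)/8 = 5.
Deadweight loss = ½ · (19 - 5) · (92 - 36) = ½ · 14 · 56 = 392.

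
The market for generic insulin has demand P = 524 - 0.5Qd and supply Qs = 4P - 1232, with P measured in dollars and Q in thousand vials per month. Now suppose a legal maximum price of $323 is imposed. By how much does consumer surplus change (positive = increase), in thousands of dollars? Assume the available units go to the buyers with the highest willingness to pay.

Rearranging demand gives Qd = 1048 - 2P. In a free market, 1048 - 2P = 4P - 1232 gives the equilibrium P* = 380, Q* = 288.
Because the ceiling (323) lies below the market-clearing price, it is binding.
At P = 323: Qd = 1048 - 2·323 = 402 and Qs = 4·323 - 1232 = 60.
Consumer surplus without the control is ½ · (524 - 380) · 288 = 20736.
With the ceiling, 60 units are sold at 323 (assume they go to the highest-value buyers). The demand price at Q = 60 is 494, so CS = ½ · [(524 - 323) + (494 - 323)] · 60 = 11160.
Change in consumer surplus = 11160 - 20736 = -9576.

-9576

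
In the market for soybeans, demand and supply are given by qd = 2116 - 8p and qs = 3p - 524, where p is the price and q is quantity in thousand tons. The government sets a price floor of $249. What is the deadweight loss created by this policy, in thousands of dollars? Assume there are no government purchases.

1188

Setting quantity demanded equal to quantity supplied, 2116 - 8p = 3p - 524, gives p* = 240 and q* = 196.
The floor of 249 is above the equilibrium price 240, so it binds.
At p = 249: qd = 2116 - 8·249 = 124 and qs = 3·249 - 524 = 223.
Quantity traded falls to 124. At q = 124 the demand price is (2116 - 124)/8 = 249 and the supply price is (524 + 124)/3 = 216.
Deadweight loss = ½ · (249 - 216) · (196 - 124) = ½ · 33 · 72 = 1188.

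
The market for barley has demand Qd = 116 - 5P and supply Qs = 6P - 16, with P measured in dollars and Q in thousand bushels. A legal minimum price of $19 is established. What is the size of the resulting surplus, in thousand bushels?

In a free market, 116 - 5P = 6P - 16 gives the equilibrium P* = 12, Q* = 56.
The floor of 19 is above the equilibrium price 12, so it binds.
At P = 19: Qd = 116 - 5·19 = 21 and Qs = 6·19 - 16 = 98.
Surplus = Qs - Qd = 98 - 21 = 77.

77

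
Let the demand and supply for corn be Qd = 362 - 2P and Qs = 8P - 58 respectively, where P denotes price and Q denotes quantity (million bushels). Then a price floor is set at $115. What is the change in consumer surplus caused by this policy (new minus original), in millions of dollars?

In a free market, 362 - 2P = 8P - 58 gives the equilibrium P* = 42, Q* = 278.
Since 115 > 42, the floor is binding.
At P = 115: Qd = 362 - 2·115 = 132 and Qs = 8·115 - 58 = 862.
Consumer surplus without the control is ½ · (181 - 42) · 278 = 19321.
With the floor, consumers buy 132 units at 115, so CS = ½ · (181 - 115) · 132 = 4356.
Change in consumer surplus = 4356 - 19321 = -14965.

-14965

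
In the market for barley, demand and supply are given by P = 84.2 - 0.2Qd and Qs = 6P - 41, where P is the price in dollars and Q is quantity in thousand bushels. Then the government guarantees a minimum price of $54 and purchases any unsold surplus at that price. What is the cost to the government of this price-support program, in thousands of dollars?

Rearranging demand gives Qd = 421 - 5P. Equilibrium: 421 - 5P = 6P - 41, so 462 = 11P and P* = 42, Q* = 211.
Since 54 > 42, the floor is binding.
At P = 54: Qd = 421 - 5·54 = 151 and Qs = 6·54 - 41 = 283.
Surplus = Qs - Qd = 132.
Government expenditure = surplus × support price = 132 × 54 = 7128.

7128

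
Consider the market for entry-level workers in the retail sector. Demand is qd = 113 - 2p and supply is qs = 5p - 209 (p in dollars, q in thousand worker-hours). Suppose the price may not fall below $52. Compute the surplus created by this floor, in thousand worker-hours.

42

Without the control the market clears where 113 - 2p = 5p - 209, i.e. p* = 46 and q* = 21.
Because the floor (52) lies above the market-clearing price, it is binding.
At p = 52: qd = 113 - 2·52 = 9 and qs = 5·52 - 209 = 51.
Surplus = qs - qd = 51 - 9 = 42.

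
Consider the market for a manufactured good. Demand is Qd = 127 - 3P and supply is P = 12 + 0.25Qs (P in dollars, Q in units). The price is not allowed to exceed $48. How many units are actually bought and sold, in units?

Rearranging supply gives Qs = 4P - 48. Setting quantity demanded equal to quantity supplied, 127 - 3P = 4P - 48, gives P* = 25 and Q* = 52.
Since 48 is above P* = 25, the ceiling does not bind and the free-market outcome prevails.

52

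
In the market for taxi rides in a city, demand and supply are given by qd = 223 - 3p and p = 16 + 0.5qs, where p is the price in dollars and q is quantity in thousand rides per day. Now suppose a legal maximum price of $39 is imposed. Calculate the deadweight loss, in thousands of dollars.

Rearranging supply gives qs = 2p - 32. Setting quantity demanded equal to quantity supplied, 223 - 3p = 2p - 32, gives p* = 51 and q* = 70.
Since 39 < 51, the ceiling is binding.
At p = 39: qd = 223 - 3·39 = 106 and qs = 2·39 - 32 = 46.
Quantity traded falls to 46. At q = 46 the demand price is (223 - 46)/3 = 59 and the supply price is (32 + 46)/2 = 39.
Deadweight loss = ½ · (59 - 39) · (70 - 46) = ½ · 20 · 24 = 240.

240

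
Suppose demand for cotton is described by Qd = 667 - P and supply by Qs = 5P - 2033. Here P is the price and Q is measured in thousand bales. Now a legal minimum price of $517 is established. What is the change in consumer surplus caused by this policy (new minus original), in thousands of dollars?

-12294.5

Setting quantity demanded equal to quantity supplied, 667 - P = 5P - 2033, gives P* = 450 and Q* = 217.
The floor of 517 is above the equilibrium price 450, so it binds.
At P = 517: Qd = 667 - 517 = 150 and Qs = 5·517 - 2033 = 552.
Consumer surplus without the control is ½ · (667 - 450) · 217 = 23544.5.
With the floor, consumers buy 150 units at 517, so CS = ½ · (667 - 517) · 150 = 11250.
Change in consumer surplus = 11250 - 23544.5 = -12294.5.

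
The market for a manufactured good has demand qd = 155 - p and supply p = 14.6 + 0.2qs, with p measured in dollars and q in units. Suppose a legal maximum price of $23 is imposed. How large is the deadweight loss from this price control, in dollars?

3375

Rearranging supply gives qs = 5p - 73. Without the control the market clears where 155 - p = 5p - 73, i.e. p* = 38 and q* = 117.
Because the ceiling (23) lies below the market-clearing price, it is binding.
At p = 23: qd = 155 - 23 = 132 and qs = 5·23 - 73 = 42.
Quantity traded falls to 42. At q = 42 the demand price is 155 - 42 = 113 and the supply price is (73 + 42)/5 = 23.
Deadweight loss = ½ · (113 - 23) · (117 - 42) = ½ · 90 · 75 = 3375.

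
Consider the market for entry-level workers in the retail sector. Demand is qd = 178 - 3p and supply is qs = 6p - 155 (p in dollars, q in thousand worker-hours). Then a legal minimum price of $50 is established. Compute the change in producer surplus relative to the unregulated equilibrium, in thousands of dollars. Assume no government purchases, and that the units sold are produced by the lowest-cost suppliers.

237.25

Equilibrium: 178 - 3p = 6p - 155, so 333 = 9p and p* = 37, q* = 67.
The floor of 50 is above the equilibrium price 37, so it binds.
At p = 50: qd = 178 - 3·50 = 28 and qs = 6·50 - 155 = 145.
Producer surplus without the control is ½ · (37 - 155/6) · 67 = 4489/12.
With the floor, 28 units are sold at 50. The supply price at q = 28 is 30.5, so PS = ½ · [(50 - 155/6) + (50 - 30.5)] · 28 = 1834/3.
Change in producer surplus = 1834/3 - 4489/12 = 237.25.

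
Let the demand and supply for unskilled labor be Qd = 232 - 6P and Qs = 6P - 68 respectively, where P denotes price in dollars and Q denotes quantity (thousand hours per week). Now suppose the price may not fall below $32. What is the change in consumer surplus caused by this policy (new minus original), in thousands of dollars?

Without the control the market clears where 232 - 6P = 6P - 68, i.e. P* = 25 and Q* = 82.
The floor of 32 is above the equilibrium price 25, so it binds.
At P = 32: Qd = 232 - 6·32 = 40 and Qs = 6·32 - 68 = 124.
Consumer surplus without the control is ½ · (116/3 - 25) · 82 = 1681/3.
With the floor, consumers buy 40 units at 32, so CS = ½ · (116/3 - 32) · 40 = 400/3.
Change in consumer surplus = 400/3 - 1681/3 = -427.

-427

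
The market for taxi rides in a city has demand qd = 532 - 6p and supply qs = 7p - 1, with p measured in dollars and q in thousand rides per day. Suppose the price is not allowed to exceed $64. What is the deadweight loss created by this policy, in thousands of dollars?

0

In a free market, 532 - 6p = 7p - 1 gives the equilibrium p* = 41, q* = 286.
The ceiling of 64 is above the equilibrium price 41, so it is not binding; the market clears at p* = 41, q* = 286.
Since the control does not bind, no trades are prevented and deadweight loss is zero.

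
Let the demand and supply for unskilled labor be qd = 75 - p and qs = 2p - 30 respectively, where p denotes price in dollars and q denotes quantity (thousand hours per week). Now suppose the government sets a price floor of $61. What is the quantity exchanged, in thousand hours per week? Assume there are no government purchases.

In a free market, 75 - p = 2p - 30 gives the equilibrium p* = 35, q* = 40.
The floor of 61 is above the equilibrium price 35, so it binds.
At p = 61: qd = 75 - 61 = 14 and qs = 2·61 - 30 = 92.
The quantity actually transacted is the short side, demand: 14.

14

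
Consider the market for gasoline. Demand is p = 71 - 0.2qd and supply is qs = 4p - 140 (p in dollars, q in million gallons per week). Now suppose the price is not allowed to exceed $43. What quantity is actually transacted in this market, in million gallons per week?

32

Rearranging demand gives qd = 355 - 5p. Setting quantity demanded equal to quantity supplied, 355 - 5p = 4p - 140, gives p* = 55 and q* = 80.
Because the ceiling (43) lies below the market-clearing price, it is binding.
At p = 43: qd = 355 - 5·43 = 140 and qs = 4·43 - 140 = 32.
The quantity actually transacted is the short side, supply: 32.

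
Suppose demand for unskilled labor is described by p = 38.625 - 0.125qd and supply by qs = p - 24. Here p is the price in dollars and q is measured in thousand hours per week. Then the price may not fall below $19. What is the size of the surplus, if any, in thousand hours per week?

0

Rearranging demand gives qd = 309 - 8p. Without the control the market clears where 309 - 8p = p - 24, i.e. p* = 37 and q* = 13.
The floor of 19 is below the equilibrium price 37, so it is not binding; the market clears at p* = 37, q* = 13.
Since the control does not bind, there is no surplus.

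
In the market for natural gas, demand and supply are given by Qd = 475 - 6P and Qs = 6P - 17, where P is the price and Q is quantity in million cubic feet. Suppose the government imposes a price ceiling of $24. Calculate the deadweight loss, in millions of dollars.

1734

In a free market, 475 - 6P = 6P - 17 gives the equilibrium P* = 41, Q* = 229.
Since 24 < 41, the ceiling is binding.
At P = 24: Qd = 475 - 6·24 = 331 and Qs = 6·24 - 17 = 127.
Quantity traded falls to 127. At Q = 127 the demand price is (475 - 127)/6 = 58 and the supply price is (17 + 127)/6 = 24.
Deadweight loss = ½ · (58 - 24) · (229 - 127) = ½ · 34 · 102 = 1734.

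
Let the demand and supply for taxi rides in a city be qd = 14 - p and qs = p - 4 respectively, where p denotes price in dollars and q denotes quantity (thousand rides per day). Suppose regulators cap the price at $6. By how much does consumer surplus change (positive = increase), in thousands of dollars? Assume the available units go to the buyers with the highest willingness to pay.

1.5

Equilibrium: 14 - p = p - 4, so 18 = 2p and p* = 9, q* = 5.
Because the ceiling (6) lies below the market-clearing price, it is binding.
At p = 6: qd = 14 - 6 = 8 and qs = 6 - 4 = 2.
Consumer surplus without the control is ½ · (14 - 9) · 5 = 12.5.
With the ceiling, 2 units are sold at 6 (assume they go to the highest-value buyers). The demand price at q = 2 is 12, so CS = ½ · [(14 - 6) + (12 - 6)] · 2 = 14.
Change in consumer surplus = 14 - 12.5 = 1.5.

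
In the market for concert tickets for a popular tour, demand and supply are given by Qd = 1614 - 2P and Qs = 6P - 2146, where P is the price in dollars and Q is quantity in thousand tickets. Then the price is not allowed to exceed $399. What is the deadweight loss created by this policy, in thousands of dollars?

60492

Equilibrium: 1614 - 2P = 6P - 2146, so 3760 = 8P and P* = 470, Q* = 674.
Since 399 < 470, the ceiling is binding.
At P = 399: Qd = 1614 - 2·399 = 816 and Qs = 6·399 - 2146 = 248.
Quantity traded falls to 248. At Q = 248 the demand price is (1614 - 248)/2 = 683 and the supply price is (2146 + 248)/6 = 399.
Deadweight loss = ½ · (683 - 399) · (674 - 248) = ½ · 284 · 426 = 60492.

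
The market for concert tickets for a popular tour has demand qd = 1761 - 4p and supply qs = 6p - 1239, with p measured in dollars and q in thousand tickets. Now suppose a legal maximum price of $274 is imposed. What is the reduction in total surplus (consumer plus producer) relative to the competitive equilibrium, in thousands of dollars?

Without the control the market clears where 1761 - 4p = 6p - 1239, i.e. p* = 300 and q* = 561.
Since 274 < 300, the ceiling is binding.
At p = 274: qd = 1761 - 4·274 = 665 and qs = 6·274 - 1239 = 405.
Quantity traded falls to 405. At q = 405 the demand price is (1761 - 405)/4 = 339 and the supply price is (1239 + 405)/6 = 274.
Deadweight loss = ½ · (339 - 274) · (561 - 405) = ½ · 65 · 156 = 5070.

5070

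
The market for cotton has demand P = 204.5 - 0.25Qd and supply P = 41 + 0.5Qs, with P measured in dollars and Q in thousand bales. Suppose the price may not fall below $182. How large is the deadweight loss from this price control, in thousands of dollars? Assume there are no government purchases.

6144

Rearranging demand gives Qd = 818 - 4P; rearranging supply gives Qs = 2P - 82. Without the control the market clears where 818 - 4P = 2P - 82, i.e. P* = 150 and Q* = 218.
Because the floor (182) lies above the market-clearing price, it is binding.
At P = 182: Qd = 818 - 4·182 = 90 and Qs = 2·182 - 82 = 282.
Quantity traded falls to 90. At Q = 90 the demand price is (818 - 90)/4 = 182 and the supply price is (82 + 90)/2 = 86.
Deadweight loss = ½ · (182 - 86) · (218 - 90) = ½ · 96 · 128 = 6144.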